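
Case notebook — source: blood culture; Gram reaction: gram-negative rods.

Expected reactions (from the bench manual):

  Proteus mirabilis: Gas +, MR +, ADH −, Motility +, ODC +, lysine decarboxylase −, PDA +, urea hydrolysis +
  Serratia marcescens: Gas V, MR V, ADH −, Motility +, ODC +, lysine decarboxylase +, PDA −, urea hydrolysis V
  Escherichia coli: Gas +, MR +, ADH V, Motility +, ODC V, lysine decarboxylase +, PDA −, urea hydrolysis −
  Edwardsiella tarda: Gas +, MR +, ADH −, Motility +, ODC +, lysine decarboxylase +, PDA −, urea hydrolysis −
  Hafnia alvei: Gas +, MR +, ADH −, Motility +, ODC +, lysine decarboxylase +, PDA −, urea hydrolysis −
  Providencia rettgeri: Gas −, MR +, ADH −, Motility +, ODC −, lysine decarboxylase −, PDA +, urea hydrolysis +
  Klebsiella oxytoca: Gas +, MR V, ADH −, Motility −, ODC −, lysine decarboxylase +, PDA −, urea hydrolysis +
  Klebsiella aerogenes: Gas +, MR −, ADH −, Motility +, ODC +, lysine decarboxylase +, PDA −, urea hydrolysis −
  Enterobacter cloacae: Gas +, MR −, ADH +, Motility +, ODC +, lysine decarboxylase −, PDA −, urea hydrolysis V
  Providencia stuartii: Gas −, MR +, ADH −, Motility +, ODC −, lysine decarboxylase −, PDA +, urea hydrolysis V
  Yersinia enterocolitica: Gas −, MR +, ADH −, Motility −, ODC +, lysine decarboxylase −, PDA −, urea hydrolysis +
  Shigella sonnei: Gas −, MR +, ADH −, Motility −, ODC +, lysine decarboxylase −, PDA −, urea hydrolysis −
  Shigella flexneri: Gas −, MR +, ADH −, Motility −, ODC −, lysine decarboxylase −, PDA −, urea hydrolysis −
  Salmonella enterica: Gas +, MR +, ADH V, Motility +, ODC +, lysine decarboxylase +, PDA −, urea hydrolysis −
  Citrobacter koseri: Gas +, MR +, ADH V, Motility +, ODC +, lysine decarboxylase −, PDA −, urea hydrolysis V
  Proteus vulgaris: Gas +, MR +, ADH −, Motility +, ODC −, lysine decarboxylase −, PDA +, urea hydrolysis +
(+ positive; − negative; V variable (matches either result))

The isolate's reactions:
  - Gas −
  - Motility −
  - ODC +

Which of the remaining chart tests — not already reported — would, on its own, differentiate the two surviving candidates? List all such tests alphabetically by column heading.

urea hydrolysis

Gas −: excludes 10 organisms — 6 left.
Motility −: excludes Serratia marcescens, Providencia rettgeri, Providencia stuartii — 3 left.
ODC +: excludes Shigella flexneri — 2 left.
Two candidates remain: Shigella sonnei and Yersinia enterocolitica.
  MR: + vs + — same for both, does not separate.
  ADH: − vs − — same for both, does not separate.
  lysine decarboxylase: − vs − — same for both, does not separate.
  PDA: − vs − — same for both, does not separate.
  urea hydrolysis: Shigella sonnei −, Yersinia enterocolitica + — discriminates.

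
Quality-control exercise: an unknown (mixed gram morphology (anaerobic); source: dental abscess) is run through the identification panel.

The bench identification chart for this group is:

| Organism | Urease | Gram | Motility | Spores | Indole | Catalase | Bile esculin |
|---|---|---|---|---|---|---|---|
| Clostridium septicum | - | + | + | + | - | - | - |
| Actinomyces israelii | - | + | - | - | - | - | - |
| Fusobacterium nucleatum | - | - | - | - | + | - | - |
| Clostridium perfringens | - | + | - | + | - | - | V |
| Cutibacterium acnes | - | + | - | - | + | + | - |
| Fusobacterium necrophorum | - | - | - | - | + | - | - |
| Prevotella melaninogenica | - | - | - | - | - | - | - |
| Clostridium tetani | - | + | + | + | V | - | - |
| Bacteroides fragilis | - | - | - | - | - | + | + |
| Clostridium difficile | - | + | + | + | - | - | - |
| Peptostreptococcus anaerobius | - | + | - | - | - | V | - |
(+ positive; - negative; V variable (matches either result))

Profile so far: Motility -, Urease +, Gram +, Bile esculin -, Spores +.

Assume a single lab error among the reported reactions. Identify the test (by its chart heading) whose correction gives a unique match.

As reported, no row in the chart matches all 5 reactions.
Reversing Motility → still no organism matches.
Reversing Spores → still no organism matches.
Reversing Urease (to -) → unique match: Clostridium perfringens.
Reversing Gram → still no organism matches.
Reversing Bile esculin → still no organism matches.

Urease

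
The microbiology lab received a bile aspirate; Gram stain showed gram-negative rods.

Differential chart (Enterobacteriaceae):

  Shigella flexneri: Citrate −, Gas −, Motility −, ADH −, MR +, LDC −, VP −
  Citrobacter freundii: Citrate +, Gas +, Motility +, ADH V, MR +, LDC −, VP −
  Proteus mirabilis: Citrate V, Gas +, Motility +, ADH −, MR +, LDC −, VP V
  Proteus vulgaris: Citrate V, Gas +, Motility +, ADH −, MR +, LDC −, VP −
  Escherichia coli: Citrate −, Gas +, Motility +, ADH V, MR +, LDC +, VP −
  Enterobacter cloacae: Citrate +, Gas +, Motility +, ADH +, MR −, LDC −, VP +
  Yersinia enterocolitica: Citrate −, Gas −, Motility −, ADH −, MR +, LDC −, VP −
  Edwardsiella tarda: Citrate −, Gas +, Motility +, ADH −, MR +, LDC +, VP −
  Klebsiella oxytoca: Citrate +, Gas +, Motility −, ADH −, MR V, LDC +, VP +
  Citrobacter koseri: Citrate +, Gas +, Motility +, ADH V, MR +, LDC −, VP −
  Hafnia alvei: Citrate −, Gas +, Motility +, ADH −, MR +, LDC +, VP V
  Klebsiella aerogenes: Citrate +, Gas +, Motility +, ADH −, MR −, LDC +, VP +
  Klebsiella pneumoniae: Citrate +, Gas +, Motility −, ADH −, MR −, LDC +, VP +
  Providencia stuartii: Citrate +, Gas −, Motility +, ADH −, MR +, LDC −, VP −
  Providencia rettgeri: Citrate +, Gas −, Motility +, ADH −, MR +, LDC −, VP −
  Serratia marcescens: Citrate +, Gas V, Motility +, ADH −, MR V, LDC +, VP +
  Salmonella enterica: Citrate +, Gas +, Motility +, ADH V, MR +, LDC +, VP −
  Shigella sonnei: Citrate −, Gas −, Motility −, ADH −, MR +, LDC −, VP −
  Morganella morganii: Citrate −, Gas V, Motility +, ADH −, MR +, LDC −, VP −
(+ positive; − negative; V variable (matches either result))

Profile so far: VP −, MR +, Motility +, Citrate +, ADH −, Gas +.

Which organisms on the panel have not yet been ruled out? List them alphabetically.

Citrobacter freundii, Citrobacter koseri, Proteus mirabilis, Proteus vulgaris, Salmonella enterica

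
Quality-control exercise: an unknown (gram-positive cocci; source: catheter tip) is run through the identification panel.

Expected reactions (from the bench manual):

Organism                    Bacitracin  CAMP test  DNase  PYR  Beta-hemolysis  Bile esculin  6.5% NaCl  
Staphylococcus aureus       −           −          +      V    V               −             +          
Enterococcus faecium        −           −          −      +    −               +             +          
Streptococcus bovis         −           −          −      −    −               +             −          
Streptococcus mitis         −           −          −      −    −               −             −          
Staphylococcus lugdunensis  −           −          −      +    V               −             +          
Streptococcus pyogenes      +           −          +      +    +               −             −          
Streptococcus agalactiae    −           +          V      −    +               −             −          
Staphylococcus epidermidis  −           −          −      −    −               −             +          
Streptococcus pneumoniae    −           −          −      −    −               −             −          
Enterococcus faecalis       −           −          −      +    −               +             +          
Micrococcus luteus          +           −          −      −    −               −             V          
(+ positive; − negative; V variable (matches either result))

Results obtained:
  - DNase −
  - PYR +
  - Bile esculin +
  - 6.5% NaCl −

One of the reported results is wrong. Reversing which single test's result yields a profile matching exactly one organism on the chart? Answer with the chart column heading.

PYR

As reported, no row in the chart matches all 4 reactions.
Reversing DNase → still no organism matches.
Reversing Bile esculin → still no organism matches.
Reversing PYR (to −) → unique match: Streptococcus bovis.
Reversing 6.5% NaCl → 2 organisms match (not unique).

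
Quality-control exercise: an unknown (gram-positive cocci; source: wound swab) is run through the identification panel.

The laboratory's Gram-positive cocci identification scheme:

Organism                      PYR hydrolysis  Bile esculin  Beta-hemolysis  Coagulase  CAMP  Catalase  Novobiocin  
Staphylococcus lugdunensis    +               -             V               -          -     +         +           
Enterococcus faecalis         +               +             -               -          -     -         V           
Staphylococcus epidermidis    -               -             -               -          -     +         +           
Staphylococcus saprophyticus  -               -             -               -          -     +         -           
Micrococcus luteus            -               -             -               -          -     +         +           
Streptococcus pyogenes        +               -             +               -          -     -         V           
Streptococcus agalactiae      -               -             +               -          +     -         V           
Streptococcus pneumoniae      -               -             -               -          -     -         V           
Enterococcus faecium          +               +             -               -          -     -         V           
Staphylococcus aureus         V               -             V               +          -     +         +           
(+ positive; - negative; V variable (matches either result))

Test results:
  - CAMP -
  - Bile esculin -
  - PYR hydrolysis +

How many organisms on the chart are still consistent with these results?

3

PYR hydrolysis +: excludes 5 organisms — 5 left.
Bile esculin -: excludes Enterococcus faecalis, Enterococcus faecium — 3 left.
CAMP -: all 3 remaining candidates are consistent.
Still consistent: Staphylococcus aureus, Staphylococcus lugdunensis, Streptococcus pyogenes.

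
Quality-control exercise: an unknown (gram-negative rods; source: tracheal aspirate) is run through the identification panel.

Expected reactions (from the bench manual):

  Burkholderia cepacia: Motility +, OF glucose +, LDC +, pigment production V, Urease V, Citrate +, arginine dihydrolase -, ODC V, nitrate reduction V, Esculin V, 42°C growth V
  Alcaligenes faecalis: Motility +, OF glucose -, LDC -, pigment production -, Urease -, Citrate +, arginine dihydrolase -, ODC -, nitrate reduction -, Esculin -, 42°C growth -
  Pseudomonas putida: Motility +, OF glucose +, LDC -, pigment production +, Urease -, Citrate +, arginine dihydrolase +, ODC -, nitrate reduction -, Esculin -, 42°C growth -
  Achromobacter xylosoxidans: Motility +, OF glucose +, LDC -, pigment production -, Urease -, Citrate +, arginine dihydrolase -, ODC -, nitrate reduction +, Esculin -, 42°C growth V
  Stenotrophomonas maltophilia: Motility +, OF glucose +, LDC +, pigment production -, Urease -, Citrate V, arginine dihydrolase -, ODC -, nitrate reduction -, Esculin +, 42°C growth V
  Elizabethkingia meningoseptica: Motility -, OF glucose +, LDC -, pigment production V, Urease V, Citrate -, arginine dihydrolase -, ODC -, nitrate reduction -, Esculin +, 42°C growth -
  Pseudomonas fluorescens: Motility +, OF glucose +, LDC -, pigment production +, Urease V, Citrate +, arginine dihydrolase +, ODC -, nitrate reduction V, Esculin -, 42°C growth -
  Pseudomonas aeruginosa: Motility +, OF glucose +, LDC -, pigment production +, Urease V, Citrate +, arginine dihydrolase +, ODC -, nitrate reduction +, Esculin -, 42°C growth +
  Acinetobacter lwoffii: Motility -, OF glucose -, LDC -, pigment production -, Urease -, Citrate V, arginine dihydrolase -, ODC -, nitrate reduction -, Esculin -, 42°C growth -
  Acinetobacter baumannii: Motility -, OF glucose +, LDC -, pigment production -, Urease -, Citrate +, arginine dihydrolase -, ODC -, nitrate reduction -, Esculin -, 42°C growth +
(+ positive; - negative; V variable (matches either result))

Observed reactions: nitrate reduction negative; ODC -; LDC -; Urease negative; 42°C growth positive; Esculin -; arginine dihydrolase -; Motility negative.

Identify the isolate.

Acinetobacter baumannii

nitrate reduction -: excludes Achromobacter xylosoxidans, Pseudomonas aeruginosa — 8 left.
Motility -: excludes 5 organisms — 3 left.
42°C growth +: excludes Elizabethkingia meningoseptica, Acinetobacter lwoffii — 1 left.
LDC -: the one remaining candidate is consistent.
ODC -: the one remaining candidate is consistent.
Urease -: the one remaining candidate is consistent.
Esculin -: the one remaining candidate is consistent.
arginine dihydrolase -: the one remaining candidate is consistent.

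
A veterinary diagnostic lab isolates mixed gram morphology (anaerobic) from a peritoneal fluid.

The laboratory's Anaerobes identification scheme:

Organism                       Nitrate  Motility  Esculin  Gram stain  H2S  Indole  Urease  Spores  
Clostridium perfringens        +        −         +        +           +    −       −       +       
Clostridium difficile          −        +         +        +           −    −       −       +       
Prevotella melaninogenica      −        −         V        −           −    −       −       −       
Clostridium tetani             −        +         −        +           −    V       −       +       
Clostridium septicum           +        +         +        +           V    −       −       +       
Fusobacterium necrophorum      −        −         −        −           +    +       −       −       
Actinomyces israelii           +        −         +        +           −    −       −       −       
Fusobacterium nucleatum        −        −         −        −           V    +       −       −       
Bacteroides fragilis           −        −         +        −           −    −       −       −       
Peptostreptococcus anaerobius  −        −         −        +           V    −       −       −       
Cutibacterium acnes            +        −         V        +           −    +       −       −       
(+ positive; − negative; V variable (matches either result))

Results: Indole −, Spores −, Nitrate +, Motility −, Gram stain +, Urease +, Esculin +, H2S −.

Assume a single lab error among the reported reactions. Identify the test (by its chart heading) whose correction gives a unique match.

Urease

As reported, no row in the chart matches all 8 reactions.
Reversing Spores → still no organism matches.
Reversing Urease (to −) → unique match: Actinomyces israelii.
Reversing Motility → still no organism matches.
Reversing Indole → still no organism matches.
Reversing Esculin → still no organism matches.
Reversing Nitrate → still no organism matches.
Reversing H2S → still no organism matches.
Reversing Gram stain → still no organism matches.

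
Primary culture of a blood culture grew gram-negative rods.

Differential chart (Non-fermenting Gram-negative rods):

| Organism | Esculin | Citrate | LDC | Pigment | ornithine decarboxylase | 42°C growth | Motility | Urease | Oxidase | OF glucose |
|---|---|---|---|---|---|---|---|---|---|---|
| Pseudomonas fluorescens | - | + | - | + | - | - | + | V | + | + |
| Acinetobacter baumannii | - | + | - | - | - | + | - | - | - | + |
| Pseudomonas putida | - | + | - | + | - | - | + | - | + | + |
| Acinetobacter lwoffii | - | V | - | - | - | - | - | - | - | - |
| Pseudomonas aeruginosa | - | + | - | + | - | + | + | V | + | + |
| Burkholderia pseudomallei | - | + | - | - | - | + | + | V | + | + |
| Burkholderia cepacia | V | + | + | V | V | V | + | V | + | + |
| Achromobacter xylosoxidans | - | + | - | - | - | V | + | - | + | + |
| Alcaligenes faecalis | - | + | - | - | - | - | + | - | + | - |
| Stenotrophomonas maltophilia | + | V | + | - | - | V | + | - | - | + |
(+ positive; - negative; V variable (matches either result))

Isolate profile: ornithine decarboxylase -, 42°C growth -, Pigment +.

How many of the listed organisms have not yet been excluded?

3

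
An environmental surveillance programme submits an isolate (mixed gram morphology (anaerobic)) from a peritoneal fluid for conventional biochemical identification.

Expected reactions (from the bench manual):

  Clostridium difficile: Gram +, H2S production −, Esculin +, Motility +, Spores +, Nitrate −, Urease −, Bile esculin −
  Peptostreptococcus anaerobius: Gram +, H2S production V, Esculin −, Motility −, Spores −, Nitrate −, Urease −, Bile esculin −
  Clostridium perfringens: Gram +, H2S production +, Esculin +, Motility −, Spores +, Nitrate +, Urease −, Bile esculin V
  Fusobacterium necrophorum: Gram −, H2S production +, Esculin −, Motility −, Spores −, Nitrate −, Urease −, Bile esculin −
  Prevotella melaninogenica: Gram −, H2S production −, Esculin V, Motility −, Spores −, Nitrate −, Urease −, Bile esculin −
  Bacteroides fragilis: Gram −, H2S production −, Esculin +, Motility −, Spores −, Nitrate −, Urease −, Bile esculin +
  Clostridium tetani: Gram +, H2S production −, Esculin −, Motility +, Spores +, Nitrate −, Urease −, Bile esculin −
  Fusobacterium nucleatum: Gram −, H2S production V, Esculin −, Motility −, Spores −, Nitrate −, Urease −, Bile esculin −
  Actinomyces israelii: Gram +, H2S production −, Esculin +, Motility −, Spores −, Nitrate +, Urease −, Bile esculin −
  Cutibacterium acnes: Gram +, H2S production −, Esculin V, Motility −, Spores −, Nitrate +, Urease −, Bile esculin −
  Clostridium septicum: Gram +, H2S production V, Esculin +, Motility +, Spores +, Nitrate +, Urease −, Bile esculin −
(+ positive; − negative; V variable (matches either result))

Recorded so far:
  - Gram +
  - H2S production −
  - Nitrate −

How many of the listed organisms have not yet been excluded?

3

H2S production −: excludes Clostridium perfringens, Fusobacterium necrophorum — 9 left.
Nitrate −: excludes Actinomyces israelii, Cutibacterium acnes, Clostridium septicum — 6 left.
Gram +: excludes Prevotella melaninogenica, Bacteroides fragilis, Fusobacterium nucleatum — 3 left.
Still consistent: Clostridium difficile, Clostridium tetani, Peptostreptococcus anaerobius.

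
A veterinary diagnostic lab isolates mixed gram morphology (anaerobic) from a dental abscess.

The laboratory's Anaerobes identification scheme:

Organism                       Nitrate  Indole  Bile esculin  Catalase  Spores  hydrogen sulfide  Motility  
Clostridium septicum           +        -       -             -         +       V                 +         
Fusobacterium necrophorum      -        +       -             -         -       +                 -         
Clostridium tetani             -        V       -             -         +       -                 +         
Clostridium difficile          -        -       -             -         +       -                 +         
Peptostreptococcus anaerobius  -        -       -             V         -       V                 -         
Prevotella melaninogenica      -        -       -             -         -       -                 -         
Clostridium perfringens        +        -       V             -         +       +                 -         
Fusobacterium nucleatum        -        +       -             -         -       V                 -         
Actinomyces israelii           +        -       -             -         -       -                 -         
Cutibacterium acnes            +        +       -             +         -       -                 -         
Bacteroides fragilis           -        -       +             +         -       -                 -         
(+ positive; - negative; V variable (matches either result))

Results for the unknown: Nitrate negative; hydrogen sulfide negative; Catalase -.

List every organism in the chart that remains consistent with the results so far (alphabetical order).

Clostridium difficile, Clostridium tetani, Fusobacterium nucleatum, Peptostreptococcus anaerobius, Prevotella melaninogenica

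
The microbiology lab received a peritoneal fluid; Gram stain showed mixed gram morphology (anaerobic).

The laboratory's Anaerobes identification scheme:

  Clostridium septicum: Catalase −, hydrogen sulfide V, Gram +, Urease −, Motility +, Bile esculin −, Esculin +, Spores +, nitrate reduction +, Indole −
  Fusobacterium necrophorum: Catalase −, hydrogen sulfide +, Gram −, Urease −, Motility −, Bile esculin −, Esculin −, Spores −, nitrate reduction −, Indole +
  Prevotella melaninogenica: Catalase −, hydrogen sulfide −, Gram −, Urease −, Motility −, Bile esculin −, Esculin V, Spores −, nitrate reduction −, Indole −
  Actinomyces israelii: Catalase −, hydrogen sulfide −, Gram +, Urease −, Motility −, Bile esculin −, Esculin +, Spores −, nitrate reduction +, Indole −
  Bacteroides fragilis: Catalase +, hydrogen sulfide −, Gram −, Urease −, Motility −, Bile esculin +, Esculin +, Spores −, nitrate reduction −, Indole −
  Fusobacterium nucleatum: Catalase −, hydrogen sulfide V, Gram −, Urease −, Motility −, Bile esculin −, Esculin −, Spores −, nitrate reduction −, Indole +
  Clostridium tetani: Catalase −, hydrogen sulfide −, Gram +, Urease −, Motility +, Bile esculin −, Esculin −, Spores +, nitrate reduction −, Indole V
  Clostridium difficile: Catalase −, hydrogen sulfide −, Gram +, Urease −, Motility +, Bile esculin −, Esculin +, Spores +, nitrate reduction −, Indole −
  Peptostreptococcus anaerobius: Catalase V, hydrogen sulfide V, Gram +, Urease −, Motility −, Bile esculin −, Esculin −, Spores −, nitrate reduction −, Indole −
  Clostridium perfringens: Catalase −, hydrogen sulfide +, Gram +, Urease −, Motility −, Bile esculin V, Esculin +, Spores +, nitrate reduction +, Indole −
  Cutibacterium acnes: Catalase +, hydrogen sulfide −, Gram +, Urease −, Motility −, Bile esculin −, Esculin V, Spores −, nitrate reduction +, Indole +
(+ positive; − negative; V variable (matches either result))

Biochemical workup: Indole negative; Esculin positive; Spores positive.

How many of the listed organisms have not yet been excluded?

Esculin +: excludes Fusobacterium necrophorum, Fusobacterium nucleatum, Clostridium tetani, Peptostreptococcus anaerobius — 7 left.
Spores +: excludes Prevotella melaninogenica, Actinomyces israelii, Bacteroides fragilis, Cutibacterium acnes — 3 left.
Indole −: all 3 remaining candidates are consistent.
Still consistent: Clostridium difficile, Clostridium perfringens, Clostridium septicum.

3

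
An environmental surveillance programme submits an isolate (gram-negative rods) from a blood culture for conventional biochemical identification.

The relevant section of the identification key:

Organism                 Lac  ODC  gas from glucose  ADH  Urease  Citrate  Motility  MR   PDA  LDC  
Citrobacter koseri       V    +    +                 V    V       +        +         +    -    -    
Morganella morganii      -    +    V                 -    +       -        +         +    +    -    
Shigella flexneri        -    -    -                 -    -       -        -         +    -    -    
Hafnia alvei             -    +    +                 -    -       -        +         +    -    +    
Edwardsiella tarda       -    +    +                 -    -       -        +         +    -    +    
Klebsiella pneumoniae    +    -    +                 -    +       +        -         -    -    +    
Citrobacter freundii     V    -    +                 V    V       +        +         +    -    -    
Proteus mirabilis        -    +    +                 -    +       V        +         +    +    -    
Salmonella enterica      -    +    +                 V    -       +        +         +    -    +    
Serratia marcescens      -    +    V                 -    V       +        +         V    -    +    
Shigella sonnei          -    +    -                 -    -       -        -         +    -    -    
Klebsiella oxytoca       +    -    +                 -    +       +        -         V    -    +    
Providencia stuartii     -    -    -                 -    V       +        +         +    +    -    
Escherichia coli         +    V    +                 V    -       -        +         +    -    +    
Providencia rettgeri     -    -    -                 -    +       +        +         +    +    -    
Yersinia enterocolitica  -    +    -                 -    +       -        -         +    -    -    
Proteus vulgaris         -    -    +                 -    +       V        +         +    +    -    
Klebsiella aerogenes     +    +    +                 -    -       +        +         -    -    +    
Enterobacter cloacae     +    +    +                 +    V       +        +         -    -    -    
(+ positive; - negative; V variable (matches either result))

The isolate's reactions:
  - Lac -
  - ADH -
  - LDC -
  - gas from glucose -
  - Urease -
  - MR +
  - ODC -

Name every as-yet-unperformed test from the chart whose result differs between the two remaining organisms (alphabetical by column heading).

LDC -: excludes 8 organisms — 11 left.
ADH -: excludes Enterobacter cloacae — 10 left.
Lac -: all 10 remaining candidates are consistent.
gas from glucose -: excludes Citrobacter koseri, Citrobacter freundii, Proteus mirabilis, Proteus vulgaris — 6 left.
MR +: all 6 remaining candidates are consistent.
Urease -: excludes Morganella morganii, Providencia rettgeri, Yersinia enterocolitica — 3 left.
ODC -: excludes Shigella sonnei — 2 left.
Two candidates remain: Providencia stuartii and Shigella flexneri.
  Citrate: Providencia stuartii +, Shigella flexneri - — discriminates.
  Motility: Providencia stuartii +, Shigella flexneri - — discriminates.
  PDA: Providencia stuartii +, Shigella flexneri - — discriminates.

Citrate, Motility, PDA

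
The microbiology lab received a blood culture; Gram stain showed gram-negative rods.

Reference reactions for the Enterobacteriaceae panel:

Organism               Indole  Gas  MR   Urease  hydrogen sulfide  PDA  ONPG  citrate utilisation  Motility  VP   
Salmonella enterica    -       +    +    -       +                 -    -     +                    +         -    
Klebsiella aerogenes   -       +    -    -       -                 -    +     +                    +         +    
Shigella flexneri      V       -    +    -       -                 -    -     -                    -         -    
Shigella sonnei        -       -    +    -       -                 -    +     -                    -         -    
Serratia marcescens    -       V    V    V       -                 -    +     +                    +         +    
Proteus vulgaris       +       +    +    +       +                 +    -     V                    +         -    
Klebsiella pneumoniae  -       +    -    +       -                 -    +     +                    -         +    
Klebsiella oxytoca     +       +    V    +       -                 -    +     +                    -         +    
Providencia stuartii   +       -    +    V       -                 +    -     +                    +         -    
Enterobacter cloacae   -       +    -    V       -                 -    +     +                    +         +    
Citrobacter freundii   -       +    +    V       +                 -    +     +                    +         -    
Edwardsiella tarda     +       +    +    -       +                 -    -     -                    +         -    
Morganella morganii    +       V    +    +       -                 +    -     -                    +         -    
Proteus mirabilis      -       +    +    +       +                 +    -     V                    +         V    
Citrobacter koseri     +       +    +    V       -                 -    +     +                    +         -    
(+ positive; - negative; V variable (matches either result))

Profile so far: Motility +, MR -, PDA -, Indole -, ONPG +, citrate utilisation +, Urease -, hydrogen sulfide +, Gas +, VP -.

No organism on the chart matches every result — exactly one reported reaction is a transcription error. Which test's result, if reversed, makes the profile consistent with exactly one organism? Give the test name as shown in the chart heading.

MR

As reported, no row in the chart matches all 10 reactions.
Reversing VP → still no organism matches.
Reversing citrate utilisation → still no organism matches.
Reversing Urease → still no organism matches.
Reversing MR (to +) → unique match: Citrobacter freundii.
Reversing ONPG → still no organism matches.
Reversing Gas → still no organism matches.
Reversing PDA → still no organism matches.
Reversing hydrogen sulfide → still no organism matches.
Reversing Indole → still no organism matches.
Reversing Motility → still no organism matches.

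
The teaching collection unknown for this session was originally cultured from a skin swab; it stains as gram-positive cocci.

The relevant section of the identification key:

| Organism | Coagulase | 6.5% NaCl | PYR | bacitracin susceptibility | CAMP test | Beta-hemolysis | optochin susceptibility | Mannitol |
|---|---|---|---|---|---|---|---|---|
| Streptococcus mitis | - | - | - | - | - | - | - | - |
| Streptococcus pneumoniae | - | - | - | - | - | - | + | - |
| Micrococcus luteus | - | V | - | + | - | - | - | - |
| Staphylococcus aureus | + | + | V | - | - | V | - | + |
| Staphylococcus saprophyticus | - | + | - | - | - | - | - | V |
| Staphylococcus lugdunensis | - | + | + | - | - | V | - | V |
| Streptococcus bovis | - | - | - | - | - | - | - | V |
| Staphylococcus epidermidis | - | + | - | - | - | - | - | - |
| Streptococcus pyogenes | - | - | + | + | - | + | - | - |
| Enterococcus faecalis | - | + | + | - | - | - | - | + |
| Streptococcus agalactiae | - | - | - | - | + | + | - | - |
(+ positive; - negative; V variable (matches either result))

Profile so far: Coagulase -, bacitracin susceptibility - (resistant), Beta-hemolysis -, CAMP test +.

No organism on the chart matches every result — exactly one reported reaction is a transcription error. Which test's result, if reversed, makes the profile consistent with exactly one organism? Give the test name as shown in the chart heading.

As reported, no row in the chart matches all 4 reactions.
Reversing Beta-hemolysis (to +) → unique match: Streptococcus agalactiae.
Reversing bacitracin susceptibility → still no organism matches.
Reversing Coagulase → still no organism matches.
Reversing CAMP test → 7 organisms match (not unique).

Beta-hemolysis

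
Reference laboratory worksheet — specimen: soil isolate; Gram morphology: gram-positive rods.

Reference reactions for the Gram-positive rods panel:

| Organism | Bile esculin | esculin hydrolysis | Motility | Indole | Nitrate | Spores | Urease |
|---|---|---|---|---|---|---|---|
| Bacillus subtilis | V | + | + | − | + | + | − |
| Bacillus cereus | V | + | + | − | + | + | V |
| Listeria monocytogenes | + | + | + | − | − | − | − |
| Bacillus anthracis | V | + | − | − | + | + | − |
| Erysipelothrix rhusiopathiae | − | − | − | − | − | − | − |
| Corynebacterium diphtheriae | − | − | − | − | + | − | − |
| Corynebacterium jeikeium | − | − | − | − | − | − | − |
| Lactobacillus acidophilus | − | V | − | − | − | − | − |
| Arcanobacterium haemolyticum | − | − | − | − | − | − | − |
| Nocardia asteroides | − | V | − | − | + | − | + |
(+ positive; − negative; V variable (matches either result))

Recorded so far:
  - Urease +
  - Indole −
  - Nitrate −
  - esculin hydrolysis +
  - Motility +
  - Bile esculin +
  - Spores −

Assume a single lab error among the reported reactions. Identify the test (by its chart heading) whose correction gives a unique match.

Urease

As reported, no row in the chart matches all 7 reactions.
Reversing esculin hydrolysis → still no organism matches.
Reversing Indole → still no organism matches.
Reversing Bile esculin → still no organism matches.
Reversing Urease (to −) → unique match: Listeria monocytogenes.
Reversing Motility → still no organism matches.
Reversing Nitrate → still no organism matches.
Reversing Spores → still no organism matches.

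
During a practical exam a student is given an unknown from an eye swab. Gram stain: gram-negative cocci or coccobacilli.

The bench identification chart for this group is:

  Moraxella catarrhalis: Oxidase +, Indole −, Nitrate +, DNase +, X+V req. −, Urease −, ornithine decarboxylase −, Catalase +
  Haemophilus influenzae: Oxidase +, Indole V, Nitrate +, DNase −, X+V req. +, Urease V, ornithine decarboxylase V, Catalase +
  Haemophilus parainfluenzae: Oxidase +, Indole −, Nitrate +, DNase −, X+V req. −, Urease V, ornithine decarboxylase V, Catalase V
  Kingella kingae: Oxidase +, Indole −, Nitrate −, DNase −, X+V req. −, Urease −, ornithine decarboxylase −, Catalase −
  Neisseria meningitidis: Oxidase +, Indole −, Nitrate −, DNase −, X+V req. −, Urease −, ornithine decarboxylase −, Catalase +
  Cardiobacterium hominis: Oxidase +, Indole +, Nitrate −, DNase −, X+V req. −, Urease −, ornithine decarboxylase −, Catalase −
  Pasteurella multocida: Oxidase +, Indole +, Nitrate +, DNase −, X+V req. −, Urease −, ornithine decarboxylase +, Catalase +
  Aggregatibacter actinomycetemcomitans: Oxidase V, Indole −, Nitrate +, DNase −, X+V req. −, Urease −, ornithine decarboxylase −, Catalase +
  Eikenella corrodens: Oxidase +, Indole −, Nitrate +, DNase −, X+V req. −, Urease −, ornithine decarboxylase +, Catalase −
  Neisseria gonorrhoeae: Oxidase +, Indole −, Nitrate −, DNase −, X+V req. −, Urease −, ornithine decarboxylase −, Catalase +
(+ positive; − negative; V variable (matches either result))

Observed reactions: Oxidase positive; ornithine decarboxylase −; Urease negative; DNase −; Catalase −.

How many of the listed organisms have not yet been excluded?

Catalase −: excludes 6 organisms — 4 left.
Oxidase +: all 4 remaining candidates are consistent.
Urease −: all 4 remaining candidates are consistent.
DNase −: all 4 remaining candidates are consistent.
ornithine decarboxylase −: excludes Eikenella corrodens — 3 left.
Still consistent: Cardiobacterium hominis, Haemophilus parainfluenzae, Kingella kingae.

3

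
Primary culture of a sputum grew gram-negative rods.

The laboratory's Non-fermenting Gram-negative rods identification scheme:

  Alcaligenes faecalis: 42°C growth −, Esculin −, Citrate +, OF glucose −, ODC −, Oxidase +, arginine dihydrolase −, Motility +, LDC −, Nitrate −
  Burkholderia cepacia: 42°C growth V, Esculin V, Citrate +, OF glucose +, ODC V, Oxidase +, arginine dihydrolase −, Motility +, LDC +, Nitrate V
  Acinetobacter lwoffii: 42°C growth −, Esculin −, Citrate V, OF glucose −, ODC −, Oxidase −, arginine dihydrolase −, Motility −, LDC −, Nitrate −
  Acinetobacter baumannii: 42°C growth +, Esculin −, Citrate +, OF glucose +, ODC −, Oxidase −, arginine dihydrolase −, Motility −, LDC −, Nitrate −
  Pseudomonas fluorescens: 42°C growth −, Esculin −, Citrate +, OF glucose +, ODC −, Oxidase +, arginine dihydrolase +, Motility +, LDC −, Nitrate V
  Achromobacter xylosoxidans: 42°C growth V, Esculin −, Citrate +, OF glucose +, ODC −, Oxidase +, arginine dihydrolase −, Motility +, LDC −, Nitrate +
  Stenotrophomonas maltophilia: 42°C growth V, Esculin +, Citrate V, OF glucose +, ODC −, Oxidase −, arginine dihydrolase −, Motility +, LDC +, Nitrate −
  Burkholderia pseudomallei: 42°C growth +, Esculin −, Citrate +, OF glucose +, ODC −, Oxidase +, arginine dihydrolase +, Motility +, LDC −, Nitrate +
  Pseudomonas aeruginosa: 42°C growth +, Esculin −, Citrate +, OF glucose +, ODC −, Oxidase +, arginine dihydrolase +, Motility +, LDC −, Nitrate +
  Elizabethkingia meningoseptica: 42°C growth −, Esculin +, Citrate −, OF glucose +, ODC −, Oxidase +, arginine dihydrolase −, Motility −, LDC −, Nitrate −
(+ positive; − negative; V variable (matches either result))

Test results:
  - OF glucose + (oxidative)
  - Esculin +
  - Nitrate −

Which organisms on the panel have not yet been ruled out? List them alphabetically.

Burkholderia cepacia, Elizabethkingia meningoseptica, Stenotrophomonas maltophilia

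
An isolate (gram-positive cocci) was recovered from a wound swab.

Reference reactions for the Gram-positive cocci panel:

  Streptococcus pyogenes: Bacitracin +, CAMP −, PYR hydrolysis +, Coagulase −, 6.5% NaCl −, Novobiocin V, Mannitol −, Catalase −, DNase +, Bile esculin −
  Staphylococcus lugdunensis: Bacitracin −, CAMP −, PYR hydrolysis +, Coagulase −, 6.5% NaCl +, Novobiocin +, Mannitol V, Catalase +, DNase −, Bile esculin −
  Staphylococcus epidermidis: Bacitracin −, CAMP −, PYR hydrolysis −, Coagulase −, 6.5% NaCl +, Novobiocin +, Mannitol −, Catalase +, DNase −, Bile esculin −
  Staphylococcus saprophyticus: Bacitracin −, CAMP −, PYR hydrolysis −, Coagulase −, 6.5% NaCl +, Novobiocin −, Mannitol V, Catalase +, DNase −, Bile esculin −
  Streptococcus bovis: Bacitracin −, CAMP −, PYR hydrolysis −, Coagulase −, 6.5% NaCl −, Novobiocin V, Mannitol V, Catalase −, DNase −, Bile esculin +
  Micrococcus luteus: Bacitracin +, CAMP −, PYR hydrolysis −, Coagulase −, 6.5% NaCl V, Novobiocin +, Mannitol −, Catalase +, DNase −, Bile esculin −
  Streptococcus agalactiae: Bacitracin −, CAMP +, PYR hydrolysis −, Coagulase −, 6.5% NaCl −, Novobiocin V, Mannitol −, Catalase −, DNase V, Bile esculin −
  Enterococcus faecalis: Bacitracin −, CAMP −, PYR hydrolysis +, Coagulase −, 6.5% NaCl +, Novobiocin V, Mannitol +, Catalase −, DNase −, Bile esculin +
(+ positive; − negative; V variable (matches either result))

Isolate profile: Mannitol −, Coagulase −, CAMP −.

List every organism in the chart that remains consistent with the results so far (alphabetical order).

CAMP −: excludes Streptococcus agalactiae — 7 left.
Coagulase −: all 7 remaining candidates are consistent.
Mannitol −: excludes Enterococcus faecalis — 6 left.

Micrococcus luteus, Staphylococcus epidermidis, Staphylococcus lugdunensis, Staphylococcus saprophyticus, Streptococcus bovis, Streptococcus pyogenes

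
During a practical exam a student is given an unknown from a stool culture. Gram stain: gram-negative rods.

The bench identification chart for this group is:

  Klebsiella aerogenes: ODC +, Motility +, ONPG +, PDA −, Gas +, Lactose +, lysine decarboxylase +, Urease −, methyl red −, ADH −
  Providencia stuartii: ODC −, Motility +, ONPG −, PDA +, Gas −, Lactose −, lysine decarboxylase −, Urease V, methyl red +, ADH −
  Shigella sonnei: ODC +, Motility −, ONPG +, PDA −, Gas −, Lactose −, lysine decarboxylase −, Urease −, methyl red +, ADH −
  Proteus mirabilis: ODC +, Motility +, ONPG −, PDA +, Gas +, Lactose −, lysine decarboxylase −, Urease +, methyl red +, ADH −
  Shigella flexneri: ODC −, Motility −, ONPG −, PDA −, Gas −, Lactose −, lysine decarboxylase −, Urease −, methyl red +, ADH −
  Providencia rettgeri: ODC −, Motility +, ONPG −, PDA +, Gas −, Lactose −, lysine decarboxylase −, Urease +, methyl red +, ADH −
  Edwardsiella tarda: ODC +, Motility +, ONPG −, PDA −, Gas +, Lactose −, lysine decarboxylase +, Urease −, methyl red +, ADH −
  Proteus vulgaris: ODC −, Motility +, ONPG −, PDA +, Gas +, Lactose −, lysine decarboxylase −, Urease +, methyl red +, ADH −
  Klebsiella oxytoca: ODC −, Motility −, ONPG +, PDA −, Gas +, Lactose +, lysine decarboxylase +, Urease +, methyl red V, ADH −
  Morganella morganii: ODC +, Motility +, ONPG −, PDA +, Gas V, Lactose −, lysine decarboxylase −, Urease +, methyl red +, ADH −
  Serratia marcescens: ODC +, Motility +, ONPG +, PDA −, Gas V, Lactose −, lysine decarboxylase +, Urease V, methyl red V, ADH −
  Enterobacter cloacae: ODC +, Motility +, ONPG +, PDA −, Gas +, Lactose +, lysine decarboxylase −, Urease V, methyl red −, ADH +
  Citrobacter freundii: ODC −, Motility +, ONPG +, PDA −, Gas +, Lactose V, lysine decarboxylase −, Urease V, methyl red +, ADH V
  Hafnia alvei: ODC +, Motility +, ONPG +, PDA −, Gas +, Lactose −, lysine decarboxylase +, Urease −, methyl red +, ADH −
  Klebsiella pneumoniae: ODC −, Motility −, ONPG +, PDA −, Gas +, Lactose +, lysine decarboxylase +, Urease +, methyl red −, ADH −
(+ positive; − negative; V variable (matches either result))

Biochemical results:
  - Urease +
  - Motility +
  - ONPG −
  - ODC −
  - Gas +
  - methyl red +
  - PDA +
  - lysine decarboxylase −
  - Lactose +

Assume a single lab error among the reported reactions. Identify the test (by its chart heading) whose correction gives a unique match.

As reported, no row in the chart matches all 9 reactions.
Reversing PDA → still no organism matches.
Reversing Urease → still no organism matches.
Reversing ODC → still no organism matches.
Reversing methyl red → still no organism matches.
Reversing Motility → still no organism matches.
Reversing ONPG → still no organism matches.
Reversing Lactose (to −) → unique match: Proteus vulgaris.
Reversing lysine decarboxylase → still no organism matches.
Reversing Gas → still no organism matches.

Lactose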